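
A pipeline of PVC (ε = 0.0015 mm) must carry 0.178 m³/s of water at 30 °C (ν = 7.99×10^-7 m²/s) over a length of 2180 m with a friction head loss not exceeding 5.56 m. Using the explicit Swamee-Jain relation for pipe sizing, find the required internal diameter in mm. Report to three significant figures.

D ≈ 424 mm

Swamee-Jain (Type III): D = 0.66·[ε^1.25·(LQ²/(gh_f))^4.75 + ν·Q^9.4·(L/(gh_f))^5.2]^0.04
LQ²/(gh_f) = 1.266; L/(gh_f) = 39.97
Term 1 = ε^1.25·(…)^4.75 = 1.61×10^-7; Term 2 = ν·Q^9.4·(…)^5.2 = 1.53×10^-5
D = 0.66·(1.61×10^-7 + 1.53×10^-5)^0.04 = 0.4238 m = 424 mm
Check: V = 1.26 m/s, Re = 6.69×10^5, f = 0.01250, h_f = 5.22 m ≈ 5.56 m ✓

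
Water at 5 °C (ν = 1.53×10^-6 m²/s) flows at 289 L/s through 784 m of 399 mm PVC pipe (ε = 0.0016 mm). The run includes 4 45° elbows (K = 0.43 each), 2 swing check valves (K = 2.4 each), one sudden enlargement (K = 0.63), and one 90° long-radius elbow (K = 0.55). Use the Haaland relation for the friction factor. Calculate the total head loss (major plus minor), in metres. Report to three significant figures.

V = 4Q/(πD²) = 2.311 m/s; V²/2g = 0.2723 m
Re = 6.03×10^5, ε/D = 4.01×10^-6 → f = 0.01269 (Haaland)
Major: h_f = f(L/D)·V²/2g = 0.01269·1965·0.2723 = 6.788 m
Minor: ΣK = 7.70; h_m = ΣK·V²/2g = 2.097 m
Total H_L = 6.788 + 2.097 = 8.884 m

H_L ≈ 8.88 m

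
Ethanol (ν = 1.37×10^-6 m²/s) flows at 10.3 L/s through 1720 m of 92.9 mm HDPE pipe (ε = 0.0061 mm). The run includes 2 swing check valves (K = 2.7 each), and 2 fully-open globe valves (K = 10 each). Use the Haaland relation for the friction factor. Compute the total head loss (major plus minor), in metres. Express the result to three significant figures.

H_L ≈ 42.2 m

V = 4Q/(πD²) = 1.520 m/s; V²/2g = 0.1177 m
Re = 1.03×10^5, ε/D = 6.57×10^-5 → f = 0.01800 (Haaland)
Major: h_f = f(L/D)·V²/2g = 0.01800·18515·0.1177 = 39.22 m
Minor: ΣK = 25.4; h_m = ΣK·V²/2g = 2.989 m
Total H_L = 39.22 + 2.989 = 42.21 m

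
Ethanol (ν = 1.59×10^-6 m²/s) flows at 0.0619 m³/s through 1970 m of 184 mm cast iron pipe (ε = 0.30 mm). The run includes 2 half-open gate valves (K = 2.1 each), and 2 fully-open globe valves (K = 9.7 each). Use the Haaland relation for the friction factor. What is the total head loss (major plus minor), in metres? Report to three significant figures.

V = 4Q/(πD²) = 2.328 m/s; V²/2g = 0.2762 m
Re = 2.69×10^5, ε/D = 0.00163 → f = 0.02292 (Haaland)
Major: h_f = f(L/D)·V²/2g = 0.02292·10707·0.2762 = 67.78 m
Minor: ΣK = 23.6; h_m = ΣK·V²/2g = 6.518 m
Total H_L = 67.78 + 6.518 = 74.30 m

H_L ≈ 74.3 m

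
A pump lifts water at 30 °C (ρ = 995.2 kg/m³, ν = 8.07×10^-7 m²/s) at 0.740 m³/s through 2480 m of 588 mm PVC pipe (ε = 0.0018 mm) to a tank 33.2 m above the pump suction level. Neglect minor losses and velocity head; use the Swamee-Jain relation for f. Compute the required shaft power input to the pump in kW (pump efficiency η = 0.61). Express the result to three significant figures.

V = 4Q/(πD²) = 2.725 m/s; Re = 1.99×10^6; ε/D = 3.06×10^-6; f = 0.01049
h_f = f(L/D)V²/2g = 16.75 m
Total head H = z + h_f = 33.2 + 16.75 = 49.95 m
P_hyd = ρgQH = 995.2·9.81·0.740·49.95 = 360.9 kW
P_shaft = P_hyd/η = 360.9/0.61 = 591.6 kW

P_shaft ≈ 592 kW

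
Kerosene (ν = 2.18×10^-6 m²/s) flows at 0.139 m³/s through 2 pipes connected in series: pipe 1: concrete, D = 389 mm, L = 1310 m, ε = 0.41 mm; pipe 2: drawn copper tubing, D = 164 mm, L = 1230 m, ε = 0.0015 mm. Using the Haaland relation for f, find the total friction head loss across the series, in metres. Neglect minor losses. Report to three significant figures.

Pipe 1: V = 1.170 m/s, Re = 2.09×10^5, ε/D = 0.00105, f = 0.02108, h_1 = f(L/D)V²/2g = 4.949 m
Pipe 2: V = 6.580 m/s, Re = 4.95×10^5, ε/D = 9.15×10^-6, f = 0.01319, h_2 = f(L/D)V²/2g = 218.3 m
Series → Q common, losses add: H = Σh = 223.2 m

H ≈ 223 m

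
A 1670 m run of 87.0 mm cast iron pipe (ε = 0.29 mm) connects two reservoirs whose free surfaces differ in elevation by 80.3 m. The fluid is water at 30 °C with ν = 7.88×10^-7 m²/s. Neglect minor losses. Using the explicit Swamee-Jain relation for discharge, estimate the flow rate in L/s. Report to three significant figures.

Swamee-Jain (Type II): Q = -0.965·√(gD⁵h_f/L)·ln[ε/(3.7D) + √(3.17ν²L/(gD³h_f))]
√(gD⁵h_f/L) = √(9.81·0.0870⁵·80.3/1670) = 0.001533
ε/(3.7D) = 9.01×10^-4; √(3.17ν²L/(gD³h_f)) = 7.96×10^-5
Q = -0.965·0.001533·ln(9.805×10^-4) = 0.01025 m³/s
Check: V = 1.72 m/s, Re = 1.90×10^5, f = 0.02780, h_f = 80.9 m ≈ 80.3 m ✓

Q ≈ 10.3 L/s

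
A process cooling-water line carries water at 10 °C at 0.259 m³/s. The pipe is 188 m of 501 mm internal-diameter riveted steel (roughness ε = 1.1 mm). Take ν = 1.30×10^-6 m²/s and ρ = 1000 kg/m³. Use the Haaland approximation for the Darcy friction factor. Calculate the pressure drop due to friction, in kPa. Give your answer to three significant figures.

V = 4Q/(πD²) = 4·0.259/(π·0.501²) = 1.314 m/s
Re = VD/ν = 1.314·0.501/1.30×10^-6 = 5.06×10^5 → turbulent
ε/D = 1.1/501 = 0.00220
Haaland: f = 0.02436
h_f = f(L/D)V²/(2g) = 0.02436·(188/0.501)·1.314²/(2·9.81) = 0.8042 m
Δp = ρg·h_f = 1000·9.81·0.8042 = 7.889 kPa

Δp ≈ 7.89 kPa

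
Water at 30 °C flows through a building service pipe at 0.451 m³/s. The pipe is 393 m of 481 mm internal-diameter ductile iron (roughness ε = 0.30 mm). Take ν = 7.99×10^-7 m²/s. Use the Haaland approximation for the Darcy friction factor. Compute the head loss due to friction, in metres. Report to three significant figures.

V = 4Q/(πD²) = 4·0.451/(π·0.481²) = 2.482 m/s
Re = VD/ν = 2.482·0.481/7.99×10^-7 = 1.49×10^6 → turbulent
ε/D = 0.30/481 = 6.24×10^-4
Haaland: f = 0.01785
h_f = f(L/D)V²/(2g) = 0.01785·(393/0.481)·2.482²/(2·9.81) = 4.579 m

h_f ≈ 4.58 m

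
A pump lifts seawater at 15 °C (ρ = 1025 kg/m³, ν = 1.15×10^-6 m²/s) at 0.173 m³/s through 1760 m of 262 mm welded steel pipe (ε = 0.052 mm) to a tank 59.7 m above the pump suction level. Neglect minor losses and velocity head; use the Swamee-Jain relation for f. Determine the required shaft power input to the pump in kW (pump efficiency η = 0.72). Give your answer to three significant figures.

P_shaft ≈ 272 kW

V = 4Q/(πD²) = 3.209 m/s; Re = 7.31×10^5; ε/D = 1.98×10^-4; f = 0.01505
h_f = f(L/D)V²/2g = 53.05 m
Total head H = z + h_f = 59.7 + 53.05 = 112.7 m
P_hyd = ρgQH = 1025·9.81·0.173·112.7 = 196.1 kW
P_shaft = P_hyd/η = 196.1/0.72 = 272.4 kW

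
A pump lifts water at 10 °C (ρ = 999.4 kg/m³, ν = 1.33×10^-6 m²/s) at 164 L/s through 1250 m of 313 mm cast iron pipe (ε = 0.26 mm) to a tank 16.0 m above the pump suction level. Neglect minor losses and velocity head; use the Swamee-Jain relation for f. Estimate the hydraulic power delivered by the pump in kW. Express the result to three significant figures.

V = 4Q/(πD²) = 2.131 m/s; Re = 5.02×10^5; ε/D = 8.31×10^-4; f = 0.01958
h_f = f(L/D)V²/2g = 18.10 m
Total head H = z + h_f = 16.0 + 18.10 = 34.10 m
P_hyd = ρgQH = 999.4·9.81·0.164·34.10 = 54.83 kW

P_hyd ≈ 54.8 kW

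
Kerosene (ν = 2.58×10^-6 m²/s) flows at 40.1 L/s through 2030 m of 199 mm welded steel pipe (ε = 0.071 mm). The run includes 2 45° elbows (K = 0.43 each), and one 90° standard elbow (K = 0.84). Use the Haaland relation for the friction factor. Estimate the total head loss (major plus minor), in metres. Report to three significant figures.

V = 4Q/(πD²) = 1.289 m/s; V²/2g = 0.08472 m
Re = 9.94×10^4, ε/D = 3.57×10^-4 → f = 0.01947 (Haaland)
Major: h_f = f(L/D)·V²/2g = 0.01947·10201·0.08472 = 16.82 m
Minor: ΣK = 1.70; h_m = ΣK·V²/2g = 0.1440 m
Total H_L = 16.82 + 0.1440 = 16.97 m

H_L ≈ 17.0 m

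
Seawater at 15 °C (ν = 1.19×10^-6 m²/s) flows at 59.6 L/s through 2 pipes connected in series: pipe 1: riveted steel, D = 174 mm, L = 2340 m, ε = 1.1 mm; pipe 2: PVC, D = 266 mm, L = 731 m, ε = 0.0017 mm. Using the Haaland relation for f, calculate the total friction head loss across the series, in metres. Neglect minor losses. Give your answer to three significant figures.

H ≈ 144 m

Pipe 1: V = 2.506 m/s, Re = 3.66×10^5, ε/D = 0.00632, f = 0.03291, h_1 = f(L/D)V²/2g = 141.7 m
Pipe 2: V = 1.072 m/s, Re = 2.40×10^5, ε/D = 6.39×10^-6, f = 0.01501, h_2 = f(L/D)V²/2g = 2.418 m
Series → Q common, losses add: H = Σh = 144.1 m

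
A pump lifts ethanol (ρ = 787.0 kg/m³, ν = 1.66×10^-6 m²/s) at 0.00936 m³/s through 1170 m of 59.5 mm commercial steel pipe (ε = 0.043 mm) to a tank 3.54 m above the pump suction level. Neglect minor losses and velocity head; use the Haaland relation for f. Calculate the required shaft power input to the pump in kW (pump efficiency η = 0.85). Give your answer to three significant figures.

P_shaft ≈ 20.2 kW

V = 4Q/(πD²) = 3.366 m/s; Re = 1.21×10^5; ε/D = 7.23×10^-4; f = 0.02056
h_f = f(L/D)V²/2g = 233.5 m
Total head H = z + h_f = 3.54 + 233.5 = 237.1 m
P_hyd = ρgQH = 787.0·9.81·0.00936·237.1 = 17.13 kW
P_shaft = P_hyd/η = 17.13/0.85 = 20.15 kW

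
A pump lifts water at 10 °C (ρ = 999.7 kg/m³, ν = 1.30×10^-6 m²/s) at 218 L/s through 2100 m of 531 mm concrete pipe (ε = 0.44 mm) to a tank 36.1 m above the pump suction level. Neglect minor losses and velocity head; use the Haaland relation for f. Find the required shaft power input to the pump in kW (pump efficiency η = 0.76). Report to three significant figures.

V = 4Q/(πD²) = 0.9844 m/s; Re = 4.02×10^5; ε/D = 8.29×10^-4; f = 0.01954
h_f = f(L/D)V²/2g = 3.816 m
Total head H = z + h_f = 36.1 + 3.816 = 39.92 m
P_hyd = ρgQH = 999.7·9.81·0.218·39.92 = 85.34 kW
P_shaft = P_hyd/η = 85.34/0.76 = 112.3 kW

P_shaft ≈ 112 kW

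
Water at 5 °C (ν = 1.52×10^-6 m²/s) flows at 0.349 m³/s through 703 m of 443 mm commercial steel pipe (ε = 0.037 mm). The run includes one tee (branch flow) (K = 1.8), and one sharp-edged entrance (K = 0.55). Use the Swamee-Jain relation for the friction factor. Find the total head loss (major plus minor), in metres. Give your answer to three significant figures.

V = 4Q/(πD²) = 2.264 m/s; V²/2g = 0.2613 m
Re = 6.60×10^5, ε/D = 8.35×10^-5 → f = 0.01382 (Swamee-Jain)
Major: h_f = f(L/D)·V²/2g = 0.01382·1587·0.2613 = 5.730 m
Minor: ΣK = 2.35; h_m = ΣK·V²/2g = 0.6141 m
Total H_L = 5.730 + 0.6141 = 6.344 m

H_L ≈ 6.34 m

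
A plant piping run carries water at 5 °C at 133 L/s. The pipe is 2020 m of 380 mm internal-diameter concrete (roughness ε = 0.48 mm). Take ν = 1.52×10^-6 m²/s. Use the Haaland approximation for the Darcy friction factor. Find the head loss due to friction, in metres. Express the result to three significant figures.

h_f ≈ 8.04 m

V = 4Q/(πD²) = 4·0.133/(π·0.380²) = 1.173 m/s
Re = VD/ν = 1.173·0.380/1.52×10^-6 = 2.93×10^5 → turbulent
ε/D = 0.48/380 = 0.00126
Haaland: f = 0.02158
h_f = f(L/D)V²/(2g) = 0.02158·(2020/0.380)·1.173²/(2·9.81) = 8.043 m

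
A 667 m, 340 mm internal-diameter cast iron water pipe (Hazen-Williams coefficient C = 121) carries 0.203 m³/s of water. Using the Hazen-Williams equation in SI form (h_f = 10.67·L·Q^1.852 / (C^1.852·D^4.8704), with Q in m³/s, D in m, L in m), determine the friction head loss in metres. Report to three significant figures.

h_f ≈ 9.87 m

h_f = 10.67·667·0.203^1.852 / (121^1.852·0.340^4.8704) = 9.871 m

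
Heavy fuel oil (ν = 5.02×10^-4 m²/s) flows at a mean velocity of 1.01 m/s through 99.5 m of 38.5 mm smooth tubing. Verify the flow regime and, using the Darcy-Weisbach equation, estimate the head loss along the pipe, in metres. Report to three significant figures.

h_f ≈ 111 m

Re = VD/ν = 1.01·0.03850/5.02×10^-4 = 77.5 → laminar (Re < 2300)
f = 64/Re = 0.8262
h_f = f(L/D)V²/(2g) = 0.8262·(99.5/0.03850)·1.01²/(2·9.81) = 111.0 m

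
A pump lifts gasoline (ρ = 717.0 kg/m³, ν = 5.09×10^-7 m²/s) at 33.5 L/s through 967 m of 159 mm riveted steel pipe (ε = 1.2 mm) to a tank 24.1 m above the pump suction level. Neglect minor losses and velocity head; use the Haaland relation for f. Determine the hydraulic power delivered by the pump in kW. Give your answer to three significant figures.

P_hyd ≈ 12.9 kW

V = 4Q/(πD²) = 1.687 m/s; Re = 5.27×10^5; ε/D = 0.00755; f = 0.03473
h_f = f(L/D)V²/2g = 30.65 m
Total head H = z + h_f = 24.1 + 30.65 = 54.75 m
P_hyd = ρgQH = 717.0·9.81·0.0335·54.75 = 12.90 kW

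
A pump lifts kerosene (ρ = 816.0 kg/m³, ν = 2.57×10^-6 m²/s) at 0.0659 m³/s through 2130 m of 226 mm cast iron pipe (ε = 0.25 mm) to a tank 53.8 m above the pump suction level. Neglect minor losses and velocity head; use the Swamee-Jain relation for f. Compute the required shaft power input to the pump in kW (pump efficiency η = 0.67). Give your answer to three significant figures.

V = 4Q/(πD²) = 1.643 m/s; Re = 1.44×10^5; ε/D = 0.00111; f = 0.02205
h_f = f(L/D)V²/2g = 28.58 m
Total head H = z + h_f = 53.8 + 28.58 = 82.38 m
P_hyd = ρgQH = 816.0·9.81·0.0659·82.38 = 43.46 kW
P_shaft = P_hyd/η = 43.46/0.67 = 64.87 kW

P_shaft ≈ 64.9 kW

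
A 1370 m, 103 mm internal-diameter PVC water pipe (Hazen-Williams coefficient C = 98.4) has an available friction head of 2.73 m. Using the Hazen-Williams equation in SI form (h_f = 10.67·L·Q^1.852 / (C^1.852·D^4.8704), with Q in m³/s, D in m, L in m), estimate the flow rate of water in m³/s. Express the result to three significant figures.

Rearranging: Q = [h_f·C^1.852·D^4.8704 / (10.67·L)]^(1/1.852)
Q = [2.73·98.4^1.852·0.103^4.8704 / (10.67·1370)]^0.540 = 0.002419 m³/s

Q ≈ 0.00242 m³/s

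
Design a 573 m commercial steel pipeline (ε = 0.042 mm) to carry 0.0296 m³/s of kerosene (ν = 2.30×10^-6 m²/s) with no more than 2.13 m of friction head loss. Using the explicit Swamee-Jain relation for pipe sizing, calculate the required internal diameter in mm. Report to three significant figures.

Swamee-Jain (Type III): D = 0.66·[ε^1.25·(LQ²/(gh_f))^4.75 + ν·Q^9.4·(L/(gh_f))^5.2]^0.04
LQ²/(gh_f) = 0.02403; L/(gh_f) = 27.42
Term 1 = ε^1.25·(…)^4.75 = 6.88×10^-14; Term 2 = ν·Q^9.4·(…)^5.2 = 2.95×10^-13
D = 0.66·(6.88×10^-14 + 2.95×10^-13)^0.04 = 0.2099 m = 210 mm
Check: V = 0.856 m/s, Re = 7.81×10^4, f = 0.01982, h_f = 2.02 m ≈ 2.13 m ✓

D ≈ 210 mm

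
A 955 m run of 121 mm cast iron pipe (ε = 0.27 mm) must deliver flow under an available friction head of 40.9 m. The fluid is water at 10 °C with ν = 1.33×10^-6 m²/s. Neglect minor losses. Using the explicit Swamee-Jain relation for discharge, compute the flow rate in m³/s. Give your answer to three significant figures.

Q ≈ 0.0232 m³/s

Swamee-Jain (Type II): Q = -0.965·√(gD⁵h_f/L)·ln[ε/(3.7D) + √(3.17ν²L/(gD³h_f))]
√(gD⁵h_f/L) = √(9.81·0.121⁵·40.9/955) = 0.003301
ε/(3.7D) = 6.03×10^-4; √(3.17ν²L/(gD³h_f)) = 8.68×10^-5
Q = -0.965·0.003301·ln(6.899×10^-4) = 0.02319 m³/s
Check: V = 2.02 m/s, Re = 1.83×10^5, f = 0.02520, h_f = 41.2 m ≈ 40.9 m ✓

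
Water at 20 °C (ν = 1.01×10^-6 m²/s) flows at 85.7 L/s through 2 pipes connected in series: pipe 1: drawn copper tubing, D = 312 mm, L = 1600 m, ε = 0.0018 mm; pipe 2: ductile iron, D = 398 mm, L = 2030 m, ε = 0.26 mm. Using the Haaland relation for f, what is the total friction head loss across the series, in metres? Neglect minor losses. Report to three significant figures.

Pipe 1: V = 1.121 m/s, Re = 3.46×10^5, ε/D = 5.77×10^-6, f = 0.01401, h_1 = f(L/D)V²/2g = 4.603 m
Pipe 2: V = 0.6889 m/s, Re = 2.71×10^5, ε/D = 6.53×10^-4, f = 0.01902, h_2 = f(L/D)V²/2g = 2.346 m
Series → Q common, losses add: H = Σh = 6.949 m

H ≈ 6.95 m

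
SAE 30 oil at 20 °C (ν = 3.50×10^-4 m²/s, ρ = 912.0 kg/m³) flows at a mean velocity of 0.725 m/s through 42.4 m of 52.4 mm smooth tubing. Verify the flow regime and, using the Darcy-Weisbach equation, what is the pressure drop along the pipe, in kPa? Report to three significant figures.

Δp ≈ 114 kPa

Re = VD/ν = 0.725·0.05240/3.50×10^-4 = 109 → laminar (Re < 2300)
f = 64/Re = 0.5896
h_f = f(L/D)V²/(2g) = 0.5896·(42.4/0.05240)·0.725²/(2·9.81) = 12.78 m
Δp = ρg·h_f = 912.0·9.81·12.78 = 114.4 kPa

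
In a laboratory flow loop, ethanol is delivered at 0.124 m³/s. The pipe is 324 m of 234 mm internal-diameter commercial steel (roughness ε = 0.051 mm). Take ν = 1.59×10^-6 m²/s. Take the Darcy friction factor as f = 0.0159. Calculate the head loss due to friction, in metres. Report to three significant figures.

h_f ≈ 9.33 m

V = 4Q/(πD²) = 4·0.124/(π·0.234²) = 2.883 m/s
h_f = f(L/D)V²/(2g) = 0.01590·(324/0.234)·2.883²/(2·9.81) = 9.329 m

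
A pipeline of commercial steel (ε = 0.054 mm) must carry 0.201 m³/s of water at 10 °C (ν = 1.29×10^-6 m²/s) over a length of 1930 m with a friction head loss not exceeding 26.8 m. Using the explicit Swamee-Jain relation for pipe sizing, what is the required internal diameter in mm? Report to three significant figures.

Swamee-Jain (Type III): D = 0.66·[ε^1.25·(LQ²/(gh_f))^4.75 + ν·Q^9.4·(L/(gh_f))^5.2]^0.04
LQ²/(gh_f) = 0.2966; L/(gh_f) = 7.341
Term 1 = ε^1.25·(…)^4.75 = 1.44×10^-8; Term 2 = ν·Q^9.4·(…)^5.2 = 1.15×10^-8
D = 0.66·(1.44×10^-8 + 1.15×10^-8)^0.04 = 0.3282 m = 328 mm
Check: V = 2.38 m/s, Re = 6.05×10^5, f = 0.01491, h_f = 25.2 m ≈ 26.8 m ✓

D ≈ 328 mm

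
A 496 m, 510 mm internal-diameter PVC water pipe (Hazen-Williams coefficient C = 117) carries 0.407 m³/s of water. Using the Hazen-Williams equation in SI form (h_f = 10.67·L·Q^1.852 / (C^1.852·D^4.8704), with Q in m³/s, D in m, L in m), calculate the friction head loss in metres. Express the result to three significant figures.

h_f ≈ 3.93 m

h_f = 10.67·496·0.407^1.852 / (117^1.852·0.510^4.8704) = 3.932 m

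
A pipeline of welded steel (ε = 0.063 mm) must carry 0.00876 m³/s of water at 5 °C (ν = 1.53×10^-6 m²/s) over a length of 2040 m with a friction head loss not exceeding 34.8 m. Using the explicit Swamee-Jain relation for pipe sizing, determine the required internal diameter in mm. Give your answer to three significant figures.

Swamee-Jain (Type III): D = 0.66·[ε^1.25·(LQ²/(gh_f))^4.75 + ν·Q^9.4·(L/(gh_f))^5.2]^0.04
LQ²/(gh_f) = 4.586×10^-4; L/(gh_f) = 5.976
Term 1 = ε^1.25·(…)^4.75 = 7.78×10^-22; Term 2 = ν·Q^9.4·(…)^5.2 = 7.61×10^-22
D = 0.66·(7.78×10^-22 + 7.61×10^-22)^0.04 = 0.09706 m = 97.1 mm
Check: V = 1.18 m/s, Re = 7.51×10^4, f = 0.02179, h_f = 32.7 m ≈ 34.8 m ✓

D ≈ 97.1 mm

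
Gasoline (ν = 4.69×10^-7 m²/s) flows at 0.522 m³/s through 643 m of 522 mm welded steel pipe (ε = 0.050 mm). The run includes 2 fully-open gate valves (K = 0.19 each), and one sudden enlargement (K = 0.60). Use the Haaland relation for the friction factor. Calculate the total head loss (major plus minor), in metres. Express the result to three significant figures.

H_L ≈ 4.96 m

V = 4Q/(πD²) = 2.439 m/s; V²/2g = 0.3032 m
Re = 2.71×10^6, ε/D = 9.58×10^-5 → f = 0.01248 (Haaland)
Major: h_f = f(L/D)·V²/2g = 0.01248·1232·0.3032 = 4.662 m
Minor: ΣK = 0.980; h_m = ΣK·V²/2g = 0.2972 m
Total H_L = 4.662 + 0.2972 = 4.959 m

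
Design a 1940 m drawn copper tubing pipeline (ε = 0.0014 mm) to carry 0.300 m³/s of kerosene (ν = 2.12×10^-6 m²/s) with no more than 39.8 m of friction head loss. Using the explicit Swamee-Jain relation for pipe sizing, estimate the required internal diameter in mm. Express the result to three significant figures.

D ≈ 348 mm

Swamee-Jain (Type III): D = 0.66·[ε^1.25·(LQ²/(gh_f))^4.75 + ν·Q^9.4·(L/(gh_f))^5.2]^0.04
LQ²/(gh_f) = 0.4472; L/(gh_f) = 4.969
Term 1 = ε^1.25·(…)^4.75 = 1.05×10^-9; Term 2 = ν·Q^9.4·(…)^5.2 = 1.08×10^-7
D = 0.66·(1.05×10^-9 + 1.08×10^-7)^0.04 = 0.3475 m = 348 mm
Check: V = 3.16 m/s, Re = 5.18×10^5, f = 0.01307, h_f = 37.2 m ≈ 39.8 m ✓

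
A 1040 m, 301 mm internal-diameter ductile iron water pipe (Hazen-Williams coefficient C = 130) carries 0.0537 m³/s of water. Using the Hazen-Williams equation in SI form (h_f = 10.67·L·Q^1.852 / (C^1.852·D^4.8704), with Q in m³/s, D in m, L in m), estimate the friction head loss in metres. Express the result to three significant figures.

h_f = 10.67·1040·0.0537^1.852 / (130^1.852·0.301^4.8704) = 2.078 m

h_f ≈ 2.08 m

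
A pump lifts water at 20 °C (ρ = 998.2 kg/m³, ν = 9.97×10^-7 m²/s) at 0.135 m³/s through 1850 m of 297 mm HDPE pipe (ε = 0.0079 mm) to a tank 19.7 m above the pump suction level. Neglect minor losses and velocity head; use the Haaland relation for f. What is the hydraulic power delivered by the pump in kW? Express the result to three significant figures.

P_hyd ≈ 46.9 kW

V = 4Q/(πD²) = 1.949 m/s; Re = 5.80×10^5; ε/D = 2.66×10^-5; f = 0.01307
h_f = f(L/D)V²/2g = 15.76 m
Total head H = z + h_f = 19.7 + 15.76 = 35.46 m
P_hyd = ρgQH = 998.2·9.81·0.135·35.46 = 46.88 kW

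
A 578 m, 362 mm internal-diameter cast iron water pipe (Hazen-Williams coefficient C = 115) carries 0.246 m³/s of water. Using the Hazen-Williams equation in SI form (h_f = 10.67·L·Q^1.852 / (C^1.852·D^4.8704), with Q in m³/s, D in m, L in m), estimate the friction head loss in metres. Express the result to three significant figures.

h_f = 10.67·578·0.246^1.852 / (115^1.852·0.362^4.8704) = 9.885 m

h_f ≈ 9.88 m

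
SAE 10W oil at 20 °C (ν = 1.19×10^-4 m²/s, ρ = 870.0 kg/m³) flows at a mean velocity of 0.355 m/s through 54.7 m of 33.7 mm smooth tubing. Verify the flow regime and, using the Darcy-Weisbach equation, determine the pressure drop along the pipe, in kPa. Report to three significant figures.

Re = VD/ν = 0.355·0.03370/1.19×10^-4 = 101 → laminar (Re < 2300)
f = 64/Re = 0.6366
h_f = f(L/D)V²/(2g) = 0.6366·(54.7/0.03370)·0.355²/(2·9.81) = 6.637 m
Δp = ρg·h_f = 870.0·9.81·6.637 = 56.65 kPa

Δp ≈ 56.6 kPa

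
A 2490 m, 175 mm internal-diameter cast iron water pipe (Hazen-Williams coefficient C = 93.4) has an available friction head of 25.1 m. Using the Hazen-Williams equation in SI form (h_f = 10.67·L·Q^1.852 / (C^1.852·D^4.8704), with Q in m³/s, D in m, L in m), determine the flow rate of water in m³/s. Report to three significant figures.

Rearranging: Q = [h_f·C^1.852·D^4.8704 / (10.67·L)]^(1/1.852)
Q = [25.1·93.4^1.852·0.175^4.8704 / (10.67·2490)]^0.540 = 0.02221 m³/s

Q ≈ 0.0222 m³/s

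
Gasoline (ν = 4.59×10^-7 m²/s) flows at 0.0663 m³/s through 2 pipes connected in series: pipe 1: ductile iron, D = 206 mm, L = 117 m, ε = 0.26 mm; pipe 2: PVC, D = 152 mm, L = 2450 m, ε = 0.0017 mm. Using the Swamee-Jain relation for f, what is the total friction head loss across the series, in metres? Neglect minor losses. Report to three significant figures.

Pipe 1: V = 1.989 m/s, Re = 8.93×10^5, ε/D = 0.00126, f = 0.02118, h_1 = f(L/D)V²/2g = 2.426 m
Pipe 2: V = 3.654 m/s, Re = 1.21×10^6, ε/D = 1.12×10^-5, f = 0.01155, h_2 = f(L/D)V²/2g = 126.7 m
Series → Q common, losses add: H = Σh = 129.1 m

H ≈ 129 m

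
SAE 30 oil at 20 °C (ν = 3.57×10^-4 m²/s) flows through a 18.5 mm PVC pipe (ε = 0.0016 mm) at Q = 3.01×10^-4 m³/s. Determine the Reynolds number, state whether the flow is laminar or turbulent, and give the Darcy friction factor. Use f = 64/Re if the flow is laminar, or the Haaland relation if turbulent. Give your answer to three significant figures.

Re ≈ 58.0; laminar; f = 64/Re ≈ 1.10

V = 4Q/(πD²) = 1.120 m/s
Re = VD/ν = 1.120·0.0185/3.57×10^-4 = 58.0
Re < 2300 → laminar → f = 64/Re = 1.103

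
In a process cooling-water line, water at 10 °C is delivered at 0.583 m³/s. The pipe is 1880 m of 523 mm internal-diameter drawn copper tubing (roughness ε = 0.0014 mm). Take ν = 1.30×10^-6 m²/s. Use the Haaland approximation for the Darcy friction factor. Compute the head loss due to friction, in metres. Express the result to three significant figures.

V = 4Q/(πD²) = 4·0.583/(π·0.523²) = 2.714 m/s
Re = VD/ν = 2.714·0.523/1.30×10^-6 = 1.09×10^6 → turbulent
ε/D = 0.0014/523 = 2.68×10^-6
Haaland: f = 0.01146
h_f = f(L/D)V²/(2g) = 0.01146·(1880/0.523)·2.714²/(2·9.81) = 15.47 m

h_f ≈ 15.5 m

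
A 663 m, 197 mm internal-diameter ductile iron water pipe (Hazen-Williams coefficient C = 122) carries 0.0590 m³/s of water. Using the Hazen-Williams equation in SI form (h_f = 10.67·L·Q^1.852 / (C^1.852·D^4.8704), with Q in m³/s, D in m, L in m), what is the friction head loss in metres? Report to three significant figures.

h_f = 10.67·663·0.0590^1.852 / (122^1.852·0.197^4.8704) = 13.98 m

h_f ≈ 14.0 m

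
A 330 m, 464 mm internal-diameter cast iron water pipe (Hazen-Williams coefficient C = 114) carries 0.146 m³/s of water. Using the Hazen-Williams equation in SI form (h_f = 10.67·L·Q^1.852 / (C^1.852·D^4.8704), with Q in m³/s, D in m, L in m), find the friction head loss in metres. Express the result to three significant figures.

h_f ≈ 0.651 m

h_f = 10.67·330·0.146^1.852 / (114^1.852·0.464^4.8704) = 0.6514 m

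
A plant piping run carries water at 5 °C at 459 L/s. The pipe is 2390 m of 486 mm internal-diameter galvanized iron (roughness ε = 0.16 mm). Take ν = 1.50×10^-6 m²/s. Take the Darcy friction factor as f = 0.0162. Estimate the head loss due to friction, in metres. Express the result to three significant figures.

h_f ≈ 24.9 m

V = 4Q/(πD²) = 4·0.459/(π·0.486²) = 2.474 m/s
h_f = f(L/D)V²/(2g) = 0.01620·(2390/0.486)·2.474²/(2·9.81) = 24.86 m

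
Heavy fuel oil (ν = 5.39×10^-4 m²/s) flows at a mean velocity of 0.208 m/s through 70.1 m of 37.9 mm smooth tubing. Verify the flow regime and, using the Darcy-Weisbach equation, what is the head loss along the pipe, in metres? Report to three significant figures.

Re = VD/ν = 0.208·0.03790/5.39×10^-4 = 14.6 → laminar (Re < 2300)
f = 64/Re = 4.376
h_f = f(L/D)V²/(2g) = 4.376·(70.1/0.03790)·0.208²/(2·9.81) = 17.85 m

h_f ≈ 17.8 m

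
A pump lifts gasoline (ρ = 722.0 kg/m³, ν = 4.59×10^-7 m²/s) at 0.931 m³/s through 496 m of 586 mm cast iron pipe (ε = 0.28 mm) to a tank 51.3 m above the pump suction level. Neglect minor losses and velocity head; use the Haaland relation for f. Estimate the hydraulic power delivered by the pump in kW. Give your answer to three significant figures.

V = 4Q/(πD²) = 3.452 m/s; Re = 4.41×10^6; ε/D = 4.78×10^-4; f = 0.01667
h_f = f(L/D)V²/2g = 8.570 m
Total head H = z + h_f = 51.3 + 8.570 = 59.87 m
P_hyd = ρgQH = 722.0·9.81·0.931·59.87 = 394.8 kW

P_hyd ≈ 395 kW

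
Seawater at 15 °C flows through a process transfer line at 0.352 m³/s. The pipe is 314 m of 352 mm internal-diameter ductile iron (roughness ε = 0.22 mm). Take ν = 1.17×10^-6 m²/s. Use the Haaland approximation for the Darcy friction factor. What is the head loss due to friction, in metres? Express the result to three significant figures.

h_f ≈ 10.7 m

V = 4Q/(πD²) = 4·0.352/(π·0.352²) = 3.617 m/s
Re = VD/ν = 3.617·0.352/1.17×10^-6 = 1.09×10^6 → turbulent
ε/D = 0.22/352 = 6.25×10^-4
Haaland: f = 0.01795
h_f = f(L/D)V²/(2g) = 0.01795·(314/0.352)·3.617²/(2·9.81) = 10.68 m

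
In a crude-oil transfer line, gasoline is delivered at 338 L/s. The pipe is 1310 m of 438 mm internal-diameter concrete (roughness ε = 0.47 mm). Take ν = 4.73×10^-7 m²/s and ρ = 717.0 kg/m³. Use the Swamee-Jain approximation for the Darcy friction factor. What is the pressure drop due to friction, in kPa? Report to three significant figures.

Δp ≈ 109 kPa

V = 4Q/(πD²) = 4·0.338/(π·0.438²) = 2.243 m/s
Re = VD/ν = 2.243·0.438/4.73×10^-7 = 2.08×10^6 → turbulent
ε/D = 0.47/438 = 0.00107
Swamee-Jain: f = 0.02017
h_f = f(L/D)V²/(2g) = 0.02017·(1310/0.438)·2.243²/(2·9.81) = 15.48 m
Δp = ρg·h_f = 717.0·9.81·15.48 = 108.9 kPa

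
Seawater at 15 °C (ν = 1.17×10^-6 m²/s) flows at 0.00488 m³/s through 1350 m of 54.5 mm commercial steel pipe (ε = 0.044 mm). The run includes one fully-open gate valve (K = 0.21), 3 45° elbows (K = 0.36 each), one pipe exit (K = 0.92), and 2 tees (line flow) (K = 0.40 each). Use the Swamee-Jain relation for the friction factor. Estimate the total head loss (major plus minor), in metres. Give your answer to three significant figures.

H_L ≈ 121 m

V = 4Q/(πD²) = 2.092 m/s; V²/2g = 0.2230 m
Re = 9.74×10^4, ε/D = 8.07×10^-4 → f = 0.02171 (Swamee-Jain)
Major: h_f = f(L/D)·V²/2g = 0.02171·24771·0.2230 = 119.9 m
Minor: ΣK = 3.01; h_m = ΣK·V²/2g = 0.6713 m
Total H_L = 119.9 + 0.6713 = 120.6 m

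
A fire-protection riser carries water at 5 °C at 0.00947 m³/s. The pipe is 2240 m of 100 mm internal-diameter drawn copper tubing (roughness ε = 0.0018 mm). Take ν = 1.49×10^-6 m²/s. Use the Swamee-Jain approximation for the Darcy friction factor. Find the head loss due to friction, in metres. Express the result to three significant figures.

V = 4Q/(πD²) = 4·0.00947/(π·0.100²) = 1.206 m/s
Re = VD/ν = 1.206·0.100/1.49×10^-6 = 8.09×10^4 → turbulent
ε/D = 0.0018/100 = 1.80×10^-5
Swamee-Jain: f = 0.01878
h_f = f(L/D)V²/(2g) = 0.01878·(2240/0.100)·1.206²/(2·9.81) = 31.17 m

h_f ≈ 31.2 m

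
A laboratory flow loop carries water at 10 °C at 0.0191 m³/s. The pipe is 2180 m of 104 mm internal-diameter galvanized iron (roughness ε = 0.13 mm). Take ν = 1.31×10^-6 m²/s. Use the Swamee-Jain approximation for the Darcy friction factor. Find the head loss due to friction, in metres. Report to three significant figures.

h_f ≈ 120 m

V = 4Q/(πD²) = 4·0.0191/(π·0.104²) = 2.248 m/s
Re = VD/ν = 2.248·0.104/1.31×10^-6 = 1.79×10^5 → turbulent
ε/D = 0.13/104 = 0.00125
Swamee-Jain: f = 0.02226
h_f = f(L/D)V²/(2g) = 0.02226·(2180/0.104)·2.248²/(2·9.81) = 120.2 m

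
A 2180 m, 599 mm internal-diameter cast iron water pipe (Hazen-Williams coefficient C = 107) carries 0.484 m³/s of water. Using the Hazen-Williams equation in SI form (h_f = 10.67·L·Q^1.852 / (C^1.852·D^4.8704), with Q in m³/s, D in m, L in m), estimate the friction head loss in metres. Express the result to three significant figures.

h_f ≈ 12.8 m

h_f = 10.67·2180·0.484^1.852 / (107^1.852·0.599^4.8704) = 12.84 m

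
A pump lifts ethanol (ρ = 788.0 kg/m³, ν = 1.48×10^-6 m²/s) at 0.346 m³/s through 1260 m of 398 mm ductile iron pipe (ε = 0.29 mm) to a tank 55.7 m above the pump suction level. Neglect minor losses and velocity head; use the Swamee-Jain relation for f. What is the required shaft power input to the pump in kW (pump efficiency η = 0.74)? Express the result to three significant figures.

V = 4Q/(πD²) = 2.781 m/s; Re = 7.48×10^5; ε/D = 7.29×10^-4; f = 0.01882
h_f = f(L/D)V²/2g = 23.49 m
Total head H = z + h_f = 55.7 + 23.49 = 79.19 m
P_hyd = ρgQH = 788.0·9.81·0.346·79.19 = 211.8 kW
P_shaft = P_hyd/η = 211.8/0.74 = 286.2 kW

P_shaft ≈ 286 kW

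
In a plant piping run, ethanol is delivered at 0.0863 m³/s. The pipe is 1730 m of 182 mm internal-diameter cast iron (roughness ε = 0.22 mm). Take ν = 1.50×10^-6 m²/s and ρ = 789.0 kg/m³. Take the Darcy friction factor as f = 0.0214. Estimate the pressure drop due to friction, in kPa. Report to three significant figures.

Δp ≈ 883 kPa

V = 4Q/(πD²) = 4·0.0863/(π·0.182²) = 3.317 m/s
h_f = f(L/D)V²/(2g) = 0.02140·(1730/0.182)·3.317²/(2·9.81) = 114.1 m
Δp = ρg·h_f = 789.0·9.81·114.1 = 883.1 kPa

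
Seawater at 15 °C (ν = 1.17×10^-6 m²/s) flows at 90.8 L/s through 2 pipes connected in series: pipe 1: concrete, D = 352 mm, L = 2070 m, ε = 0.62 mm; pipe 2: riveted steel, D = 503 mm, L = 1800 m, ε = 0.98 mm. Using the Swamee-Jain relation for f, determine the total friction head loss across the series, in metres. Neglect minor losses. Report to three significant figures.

H ≈ 7.06 m

Pipe 1: V = 0.9331 m/s, Re = 2.81×10^5, ε/D = 0.00176, f = 0.02350, h_1 = f(L/D)V²/2g = 6.133 m
Pipe 2: V = 0.4569 m/s, Re = 1.96×10^5, ε/D = 0.00195, f = 0.02436, h_2 = f(L/D)V²/2g = 0.9275 m
Series → Q common, losses add: H = Σh = 7.061 m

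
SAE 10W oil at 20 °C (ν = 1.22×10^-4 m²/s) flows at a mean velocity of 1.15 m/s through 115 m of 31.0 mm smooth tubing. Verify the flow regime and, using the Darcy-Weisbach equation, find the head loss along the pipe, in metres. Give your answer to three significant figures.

h_f ≈ 54.8 m

Re = VD/ν = 1.15·0.03100/1.22×10^-4 = 292 → laminar (Re < 2300)
f = 64/Re = 0.2190
h_f = f(L/D)V²/(2g) = 0.2190·(115/0.03100)·1.15²/(2·9.81) = 54.77 m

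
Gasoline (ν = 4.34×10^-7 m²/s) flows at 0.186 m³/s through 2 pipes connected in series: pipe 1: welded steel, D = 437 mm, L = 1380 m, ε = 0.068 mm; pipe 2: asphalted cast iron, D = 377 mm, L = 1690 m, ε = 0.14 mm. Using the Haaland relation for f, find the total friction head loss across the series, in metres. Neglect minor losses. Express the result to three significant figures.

Pipe 1: V = 1.240 m/s, Re = 1.25×10^6, ε/D = 1.56×10^-4, f = 0.01390, h_1 = f(L/D)V²/2g = 3.441 m
Pipe 2: V = 1.666 m/s, Re = 1.45×10^6, ε/D = 3.71×10^-4, f = 0.01605, h_2 = f(L/D)V²/2g = 10.18 m
Series → Q common, losses add: H = Σh = 13.62 m

H ≈ 13.6 m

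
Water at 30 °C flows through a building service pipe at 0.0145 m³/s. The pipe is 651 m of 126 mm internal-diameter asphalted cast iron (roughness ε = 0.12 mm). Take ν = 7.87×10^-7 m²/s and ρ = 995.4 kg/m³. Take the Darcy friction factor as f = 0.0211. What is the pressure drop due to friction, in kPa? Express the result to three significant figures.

V = 4Q/(πD²) = 4·0.0145/(π·0.126²) = 1.163 m/s
h_f = f(L/D)V²/(2g) = 0.02110·(651/0.126)·1.163²/(2·9.81) = 7.514 m
Δp = ρg·h_f = 995.4·9.81·7.514 = 73.37 kPa

Δp ≈ 73.4 kPa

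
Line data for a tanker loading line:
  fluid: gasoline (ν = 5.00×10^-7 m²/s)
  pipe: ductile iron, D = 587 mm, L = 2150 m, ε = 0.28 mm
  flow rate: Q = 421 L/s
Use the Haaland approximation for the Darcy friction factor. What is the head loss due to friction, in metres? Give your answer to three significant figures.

h_f ≈ 7.60 m

V = 4Q/(πD²) = 4·0.421/(π·0.587²) = 1.556 m/s
Re = VD/ν = 1.556·0.587/5.00×10^-7 = 1.83×10^6 → turbulent
ε/D = 0.28/587 = 4.77×10^-4
Haaland: f = 0.01681
h_f = f(L/D)V²/(2g) = 0.01681·(2150/0.587)·1.556²/(2·9.81) = 7.595 m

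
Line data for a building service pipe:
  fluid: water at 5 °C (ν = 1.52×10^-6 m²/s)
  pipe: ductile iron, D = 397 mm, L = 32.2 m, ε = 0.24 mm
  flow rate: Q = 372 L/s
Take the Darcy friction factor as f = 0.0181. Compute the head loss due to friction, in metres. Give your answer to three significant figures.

V = 4Q/(πD²) = 4·0.372/(π·0.397²) = 3.005 m/s
h_f = f(L/D)V²/(2g) = 0.01810·(32.2/0.397)·3.005²/(2·9.81) = 0.6758 m

h_f ≈ 0.676 m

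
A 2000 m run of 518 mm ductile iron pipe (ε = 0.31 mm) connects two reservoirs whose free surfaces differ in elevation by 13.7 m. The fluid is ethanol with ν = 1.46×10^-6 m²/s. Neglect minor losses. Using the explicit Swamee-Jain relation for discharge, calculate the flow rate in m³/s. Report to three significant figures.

Q ≈ 0.414 m³/s

Swamee-Jain (Type II): Q = -0.965·√(gD⁵h_f/L)·ln[ε/(3.7D) + √(3.17ν²L/(gD³h_f))]
√(gD⁵h_f/L) = √(9.81·0.518⁵·13.7/2000) = 0.05006
ε/(3.7D) = 1.62×10^-4; √(3.17ν²L/(gD³h_f)) = 2.69×10^-5
Q = -0.965·0.05006·ln(1.886×10^-4) = 0.4143 m³/s
Check: V = 1.97 m/s, Re = 6.97×10^5, f = 0.01813, h_f = 13.8 m ≈ 13.7 m ✓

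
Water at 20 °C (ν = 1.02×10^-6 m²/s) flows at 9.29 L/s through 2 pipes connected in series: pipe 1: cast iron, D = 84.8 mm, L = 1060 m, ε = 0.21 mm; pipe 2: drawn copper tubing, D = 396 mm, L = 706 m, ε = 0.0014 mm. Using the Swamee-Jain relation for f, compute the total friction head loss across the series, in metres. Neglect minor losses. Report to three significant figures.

H ≈ 45.0 m

Pipe 1: V = 1.645 m/s, Re = 1.37×10^5, ε/D = 0.00248, f = 0.02612, h_1 = f(L/D)V²/2g = 45.03 m
Pipe 2: V = 0.07543 m/s, Re = 2.93×10^4, ε/D = 3.54×10^-6, f = 0.02352, h_2 = f(L/D)V²/2g = 0.01216 m
Series → Q common, losses add: H = Σh = 45.04 m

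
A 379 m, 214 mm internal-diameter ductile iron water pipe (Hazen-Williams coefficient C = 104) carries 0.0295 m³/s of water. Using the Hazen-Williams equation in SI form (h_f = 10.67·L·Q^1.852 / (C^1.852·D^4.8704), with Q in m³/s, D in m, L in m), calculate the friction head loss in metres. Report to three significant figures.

h_f ≈ 1.99 m

h_f = 10.67·379·0.0295^1.852 / (104^1.852·0.214^4.8704) = 1.988 m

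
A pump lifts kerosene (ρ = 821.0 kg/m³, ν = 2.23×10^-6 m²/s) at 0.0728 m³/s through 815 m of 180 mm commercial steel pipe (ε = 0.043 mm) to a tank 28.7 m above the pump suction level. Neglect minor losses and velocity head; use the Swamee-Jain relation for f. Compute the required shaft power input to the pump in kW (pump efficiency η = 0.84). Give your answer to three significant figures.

P_shaft ≈ 42.6 kW

V = 4Q/(πD²) = 2.861 m/s; Re = 2.31×10^5; ε/D = 2.39×10^-4; f = 0.01710
h_f = f(L/D)V²/2g = 32.29 m
Total head H = z + h_f = 28.7 + 32.29 = 60.99 m
P_hyd = ρgQH = 821.0·9.81·0.0728·60.99 = 35.76 kW
P_shaft = P_hyd/η = 35.76/0.84 = 42.57 kW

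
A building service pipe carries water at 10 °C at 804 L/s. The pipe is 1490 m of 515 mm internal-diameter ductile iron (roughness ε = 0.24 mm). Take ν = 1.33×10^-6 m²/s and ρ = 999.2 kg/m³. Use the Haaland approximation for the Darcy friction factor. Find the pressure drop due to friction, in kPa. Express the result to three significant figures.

V = 4Q/(πD²) = 4·0.804/(π·0.515²) = 3.860 m/s
Re = VD/ν = 3.860·0.515/1.33×10^-6 = 1.49×10^6 → turbulent
ε/D = 0.24/515 = 4.66×10^-4
Haaland: f = 0.01679
h_f = f(L/D)V²/(2g) = 0.01679·(1490/0.515)·3.860²/(2·9.81) = 36.87 m
Δp = ρg·h_f = 999.2·9.81·36.87 = 361.5 kPa

Δp ≈ 361 kPa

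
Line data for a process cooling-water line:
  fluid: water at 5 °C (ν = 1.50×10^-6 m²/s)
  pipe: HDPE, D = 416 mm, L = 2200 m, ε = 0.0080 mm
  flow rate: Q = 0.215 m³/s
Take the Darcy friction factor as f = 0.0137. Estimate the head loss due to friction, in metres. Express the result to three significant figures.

V = 4Q/(πD²) = 4·0.215/(π·0.416²) = 1.582 m/s
h_f = f(L/D)V²/(2g) = 0.01370·(2200/0.416)·1.582²/(2·9.81) = 9.240 m

h_f ≈ 9.24 m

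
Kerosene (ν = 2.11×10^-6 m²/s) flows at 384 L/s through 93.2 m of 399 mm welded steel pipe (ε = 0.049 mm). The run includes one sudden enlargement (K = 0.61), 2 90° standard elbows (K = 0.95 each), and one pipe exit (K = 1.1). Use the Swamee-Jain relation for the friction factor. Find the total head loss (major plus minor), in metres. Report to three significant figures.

H_L ≈ 3.36 m

V = 4Q/(πD²) = 3.071 m/s; V²/2g = 0.4807 m
Re = 5.81×10^5, ε/D = 1.23×10^-4 → f = 0.01450 (Swamee-Jain)
Major: h_f = f(L/D)·V²/2g = 0.01450·233.6·0.4807 = 1.628 m
Minor: ΣK = 3.61; h_m = ΣK·V²/2g = 1.735 m
Total H_L = 1.628 + 1.735 = 3.364 m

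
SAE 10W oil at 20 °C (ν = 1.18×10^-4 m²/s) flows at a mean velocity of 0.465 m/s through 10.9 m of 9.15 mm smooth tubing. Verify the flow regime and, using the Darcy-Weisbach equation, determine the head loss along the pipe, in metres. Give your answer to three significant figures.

Re = VD/ν = 0.465·0.009150/1.18×10^-4 = 36.1 → laminar (Re < 2300)
f = 64/Re = 1.775
h_f = f(L/D)V²/(2g) = 1.775·(10.9/0.009150)·0.465²/(2·9.81) = 23.30 m

h_f ≈ 23.3 m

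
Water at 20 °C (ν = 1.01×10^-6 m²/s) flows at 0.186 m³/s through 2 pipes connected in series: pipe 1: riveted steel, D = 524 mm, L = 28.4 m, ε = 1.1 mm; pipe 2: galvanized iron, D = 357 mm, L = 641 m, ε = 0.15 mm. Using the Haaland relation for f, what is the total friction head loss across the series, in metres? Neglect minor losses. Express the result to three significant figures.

Pipe 1: V = 0.8625 m/s, Re = 4.47×10^5, ε/D = 0.00210, f = 0.02412, h_1 = f(L/D)V²/2g = 0.04957 m
Pipe 2: V = 1.858 m/s, Re = 6.57×10^5, ε/D = 4.20×10^-4, f = 0.01684, h_2 = f(L/D)V²/2g = 5.321 m
Series → Q common, losses add: H = Σh = 5.370 m

H ≈ 5.37 m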